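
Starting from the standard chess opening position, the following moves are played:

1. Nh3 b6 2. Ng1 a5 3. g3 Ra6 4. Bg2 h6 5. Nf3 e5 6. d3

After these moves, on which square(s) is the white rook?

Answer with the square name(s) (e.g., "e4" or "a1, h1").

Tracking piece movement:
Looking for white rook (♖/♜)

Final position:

  a b c d e f g h
  ─────────────────
8│· ♞ ♝ ♛ ♚ ♝ ♞ ♜│8
7│· · ♟ ♟ · ♟ ♟ ·│7
6│♜ ♟ · · · · · ♟│6
5│♟ · · · ♟ · · ·│5
4│· · · · · · · ·│4
3│· · · ♙ · ♘ ♙ ·│3
2│♙ ♙ ♙ · ♙ ♙ ♗ ♙│2
1│♖ ♘ ♗ ♕ ♔ · · ♖│1
  ─────────────────
  a b c d e f g h


a1, h1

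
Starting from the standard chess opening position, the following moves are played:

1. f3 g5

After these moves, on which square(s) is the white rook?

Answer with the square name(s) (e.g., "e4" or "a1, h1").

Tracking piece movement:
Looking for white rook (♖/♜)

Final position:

  a b c d e f g h
  ─────────────────
8│♜ ♞ ♝ ♛ ♚ ♝ ♞ ♜│8
7│♟ ♟ ♟ ♟ ♟ ♟ · ♟│7
6│· · · · · · · ·│6
5│· · · · · · ♟ ·│5
4│· · · · · · · ·│4
3│· · · · · ♙ · ·│3
2│♙ ♙ ♙ ♙ ♙ · ♙ ♙│2
1│♖ ♘ ♗ ♕ ♔ ♗ ♘ ♖│1
  ─────────────────
  a b c d e f g h


a1, h1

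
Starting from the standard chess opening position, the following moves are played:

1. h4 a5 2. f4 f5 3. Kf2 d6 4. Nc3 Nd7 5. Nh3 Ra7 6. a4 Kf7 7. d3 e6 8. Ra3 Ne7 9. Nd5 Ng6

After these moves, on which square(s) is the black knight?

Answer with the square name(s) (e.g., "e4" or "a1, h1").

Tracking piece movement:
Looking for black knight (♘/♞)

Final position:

  a b c d e f g h
  ─────────────────
8│· · ♝ ♛ · ♝ · ♜│8
7│♜ ♟ ♟ ♞ · ♚ ♟ ♟│7
6│· · · ♟ ♟ · ♞ ·│6
5│♟ · · ♘ · ♟ · ·│5
4│♙ · · · · ♙ · ♙│4
3│♖ · · ♙ · · · ♘│3
2│· ♙ ♙ · ♙ ♔ ♙ ·│2
1│· · ♗ ♕ · ♗ · ♖│1
  ─────────────────
  a b c d e f g h


d7, g6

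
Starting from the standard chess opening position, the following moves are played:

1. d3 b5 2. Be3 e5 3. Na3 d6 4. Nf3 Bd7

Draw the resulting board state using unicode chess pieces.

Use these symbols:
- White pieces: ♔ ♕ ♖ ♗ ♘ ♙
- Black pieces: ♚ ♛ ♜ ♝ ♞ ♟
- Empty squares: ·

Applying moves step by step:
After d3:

♜ ♞ ♝ ♛ ♚ ♝ ♞ ♜
♟ ♟ ♟ ♟ ♟ ♟ ♟ ♟
· · · · · · · ·
· · · · · · · ·
· · · · · · · ·
· · · ♙ · · · ·
♙ ♙ ♙ · ♙ ♙ ♙ ♙
♖ ♘ ♗ ♕ ♔ ♗ ♘ ♖


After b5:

♜ ♞ ♝ ♛ ♚ ♝ ♞ ♜
♟ · ♟ ♟ ♟ ♟ ♟ ♟
· · · · · · · ·
· ♟ · · · · · ·
· · · · · · · ·
· · · ♙ · · · ·
♙ ♙ ♙ · ♙ ♙ ♙ ♙
♖ ♘ ♗ ♕ ♔ ♗ ♘ ♖


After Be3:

♜ ♞ ♝ ♛ ♚ ♝ ♞ ♜
♟ · ♟ ♟ ♟ ♟ ♟ ♟
· · · · · · · ·
· ♟ · · · · · ·
· · · · · · · ·
· · · ♙ ♗ · · ·
♙ ♙ ♙ · ♙ ♙ ♙ ♙
♖ ♘ · ♕ ♔ ♗ ♘ ♖


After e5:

♜ ♞ ♝ ♛ ♚ ♝ ♞ ♜
♟ · ♟ ♟ · ♟ ♟ ♟
· · · · · · · ·
· ♟ · · ♟ · · ·
· · · · · · · ·
· · · ♙ ♗ · · ·
♙ ♙ ♙ · ♙ ♙ ♙ ♙
♖ ♘ · ♕ ♔ ♗ ♘ ♖


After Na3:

♜ ♞ ♝ ♛ ♚ ♝ ♞ ♜
♟ · ♟ ♟ · ♟ ♟ ♟
· · · · · · · ·
· ♟ · · ♟ · · ·
· · · · · · · ·
♘ · · ♙ ♗ · · ·
♙ ♙ ♙ · ♙ ♙ ♙ ♙
♖ · · ♕ ♔ ♗ ♘ ♖


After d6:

♜ ♞ ♝ ♛ ♚ ♝ ♞ ♜
♟ · ♟ · · ♟ ♟ ♟
· · · ♟ · · · ·
· ♟ · · ♟ · · ·
· · · · · · · ·
♘ · · ♙ ♗ · · ·
♙ ♙ ♙ · ♙ ♙ ♙ ♙
♖ · · ♕ ♔ ♗ ♘ ♖


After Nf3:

♜ ♞ ♝ ♛ ♚ ♝ ♞ ♜
♟ · ♟ · · ♟ ♟ ♟
· · · ♟ · · · ·
· ♟ · · ♟ · · ·
· · · · · · · ·
♘ · · ♙ ♗ ♘ · ·
♙ ♙ ♙ · ♙ ♙ ♙ ♙
♖ · · ♕ ♔ ♗ · ♖


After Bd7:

♜ ♞ · ♛ ♚ ♝ ♞ ♜
♟ · ♟ ♝ · ♟ ♟ ♟
· · · ♟ · · · ·
· ♟ · · ♟ · · ·
· · · · · · · ·
♘ · · ♙ ♗ ♘ · ·
♙ ♙ ♙ · ♙ ♙ ♙ ♙
♖ · · ♕ ♔ ♗ · ♖



  a b c d e f g h
  ─────────────────
8│♜ ♞ · ♛ ♚ ♝ ♞ ♜│8
7│♟ · ♟ ♝ · ♟ ♟ ♟│7
6│· · · ♟ · · · ·│6
5│· ♟ · · ♟ · · ·│5
4│· · · · · · · ·│4
3│♘ · · ♙ ♗ ♘ · ·│3
2│♙ ♙ ♙ · ♙ ♙ ♙ ♙│2
1│♖ · · ♕ ♔ ♗ · ♖│1
  ─────────────────
  a b c d e f g h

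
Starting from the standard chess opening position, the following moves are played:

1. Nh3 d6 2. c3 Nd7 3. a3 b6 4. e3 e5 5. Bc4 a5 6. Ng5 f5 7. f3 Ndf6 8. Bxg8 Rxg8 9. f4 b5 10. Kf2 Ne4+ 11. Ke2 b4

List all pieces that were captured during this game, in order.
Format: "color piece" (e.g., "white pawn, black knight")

Tracking captures:
  Bxg8: captured black knight
  Rxg8: captured white bishop

black knight, white bishop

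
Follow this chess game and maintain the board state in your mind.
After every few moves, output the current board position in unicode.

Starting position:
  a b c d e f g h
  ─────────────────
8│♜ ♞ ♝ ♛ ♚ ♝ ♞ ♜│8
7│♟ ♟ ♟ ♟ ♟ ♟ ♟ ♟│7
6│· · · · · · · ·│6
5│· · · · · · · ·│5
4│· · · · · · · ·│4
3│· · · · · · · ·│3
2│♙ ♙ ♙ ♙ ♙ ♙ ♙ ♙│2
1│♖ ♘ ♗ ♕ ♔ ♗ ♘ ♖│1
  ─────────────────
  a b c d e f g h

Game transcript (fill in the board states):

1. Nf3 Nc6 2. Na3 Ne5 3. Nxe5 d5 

  a b c d e f g h
  ─────────────────
8│♜ · ♝ ♛ ♚ ♝ ♞ ♜│8
7│♟ ♟ ♟ · ♟ ♟ ♟ ♟│7
6│· · · · · · · ·│6
5│· · · ♟ ♘ · · ·│5
4│· · · · · · · ·│4
3│♘ · · · · · · ·│3
2│♙ ♙ ♙ ♙ ♙ ♙ ♙ ♙│2
1│♖ · ♗ ♕ ♔ ♗ · ♖│1
  ─────────────────
  a b c d e f g h

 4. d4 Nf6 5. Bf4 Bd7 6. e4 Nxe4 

  a b c d e f g h
  ─────────────────
8│♜ · · ♛ ♚ ♝ · ♜│8
7│♟ ♟ ♟ ♝ ♟ ♟ ♟ ♟│7
6│· · · · · · · ·│6
5│· · · ♟ ♘ · · ·│5
4│· · · ♙ ♞ ♗ · ·│4
3│♘ · · · · · · ·│3
2│♙ ♙ ♙ · · ♙ ♙ ♙│2
1│♖ · · ♕ ♔ ♗ · ♖│1
  ─────────────────
  a b c d e f g h

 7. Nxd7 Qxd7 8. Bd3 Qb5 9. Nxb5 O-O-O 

  a b c d e f g h
  ─────────────────
8│· · ♚ ♜ · ♝ · ♜│8
7│♟ ♟ ♟ · ♟ ♟ ♟ ♟│7
6│· · · · · · · ·│6
5│· ♘ · ♟ · · · ·│5
4│· · · ♙ ♞ ♗ · ·│4
3│· · · ♗ · · · ·│3
2│♙ ♙ ♙ · · ♙ ♙ ♙│2
1│♖ · · ♕ ♔ · · ♖│1
  ─────────────────
  a b c d e f g h

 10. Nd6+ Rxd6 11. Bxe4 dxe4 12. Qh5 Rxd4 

  a b c d e f g h
  ─────────────────
8│· · ♚ · · ♝ · ♜│8
7│♟ ♟ ♟ · ♟ ♟ ♟ ♟│7
6│· · · · · · · ·│6
5│· · · · · · · ♕│5
4│· · · ♜ ♟ ♗ · ·│4
3│· · · · · · · ·│3
2│♙ ♙ ♙ · · ♙ ♙ ♙│2
1│♖ · · · ♔ · · ♖│1
  ─────────────────
  a b c d e f g h

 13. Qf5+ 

  a b c d e f g h
  ─────────────────
8│· · ♚ · · ♝ · ♜│8
7│♟ ♟ ♟ · ♟ ♟ ♟ ♟│7
6│· · · · · · · ·│6
5│· · · · · ♕ · ·│5
4│· · · ♜ ♟ ♗ · ·│4
3│· · · · · · · ·│3
2│♙ ♙ ♙ · · ♙ ♙ ♙│2
1│♖ · · · ♔ · · ♖│1
  ─────────────────
  a b c d e f g h


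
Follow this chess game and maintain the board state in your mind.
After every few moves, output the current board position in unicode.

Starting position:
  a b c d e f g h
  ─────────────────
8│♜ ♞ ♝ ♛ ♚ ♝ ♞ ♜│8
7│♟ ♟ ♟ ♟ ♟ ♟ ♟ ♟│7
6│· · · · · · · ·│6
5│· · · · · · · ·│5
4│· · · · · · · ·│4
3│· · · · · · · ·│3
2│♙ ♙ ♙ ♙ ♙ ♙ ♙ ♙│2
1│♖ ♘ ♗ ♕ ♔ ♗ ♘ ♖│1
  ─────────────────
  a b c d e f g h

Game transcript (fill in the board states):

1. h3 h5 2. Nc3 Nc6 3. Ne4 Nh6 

  a b c d e f g h
  ─────────────────
8│♜ · ♝ ♛ ♚ ♝ · ♜│8
7│♟ ♟ ♟ ♟ ♟ ♟ ♟ ·│7
6│· · ♞ · · · · ♞│6
5│· · · · · · · ♟│5
4│· · · · ♘ · · ·│4
3│· · · · · · · ♙│3
2│♙ ♙ ♙ ♙ ♙ ♙ ♙ ·│2
1│♖ · ♗ ♕ ♔ ♗ ♘ ♖│1
  ─────────────────
  a b c d e f g h

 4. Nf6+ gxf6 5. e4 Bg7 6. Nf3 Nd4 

  a b c d e f g h
  ─────────────────
8│♜ · ♝ ♛ ♚ · · ♜│8
7│♟ ♟ ♟ ♟ ♟ ♟ ♝ ·│7
6│· · · · · ♟ · ♞│6
5│· · · · · · · ♟│5
4│· · · ♞ ♙ · · ·│4
3│· · · · · ♘ · ♙│3
2│♙ ♙ ♙ ♙ · ♙ ♙ ·│2
1│♖ · ♗ ♕ ♔ ♗ · ♖│1
  ─────────────────
  a b c d e f g h

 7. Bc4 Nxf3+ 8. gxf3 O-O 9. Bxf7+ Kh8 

  a b c d e f g h
  ─────────────────
8│♜ · ♝ ♛ · ♜ · ♚│8
7│♟ ♟ ♟ ♟ ♟ ♗ ♝ ·│7
6│· · · · · ♟ · ♞│6
5│· · · · · · · ♟│5
4│· · · · ♙ · · ·│4
3│· · · · · ♙ · ♙│3
2│♙ ♙ ♙ ♙ · ♙ · ·│2
1│♖ · ♗ ♕ ♔ · · ♖│1
  ─────────────────
  a b c d e f g h

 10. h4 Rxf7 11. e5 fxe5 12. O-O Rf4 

  a b c d e f g h
  ─────────────────
8│♜ · ♝ ♛ · · · ♚│8
7│♟ ♟ ♟ ♟ ♟ · ♝ ·│7
6│· · · · · · · ♞│6
5│· · · · ♟ · · ♟│5
4│· · · · · ♜ · ♙│4
3│· · · · · ♙ · ·│3
2│♙ ♙ ♙ ♙ · ♙ · ·│2
1│♖ · ♗ ♕ · ♖ ♔ ·│1
  ─────────────────
  a b c d e f g h

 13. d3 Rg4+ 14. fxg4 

  a b c d e f g h
  ─────────────────
8│♜ · ♝ ♛ · · · ♚│8
7│♟ ♟ ♟ ♟ ♟ · ♝ ·│7
6│· · · · · · · ♞│6
5│· · · · ♟ · · ♟│5
4│· · · · · · ♙ ♙│4
3│· · · ♙ · · · ·│3
2│♙ ♙ ♙ · · ♙ · ·│2
1│♖ · ♗ ♕ · ♖ ♔ ·│1
  ─────────────────
  a b c d e f g h


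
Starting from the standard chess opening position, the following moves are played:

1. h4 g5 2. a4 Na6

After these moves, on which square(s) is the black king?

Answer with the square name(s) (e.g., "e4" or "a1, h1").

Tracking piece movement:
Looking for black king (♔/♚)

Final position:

  a b c d e f g h
  ─────────────────
8│♜ · ♝ ♛ ♚ ♝ ♞ ♜│8
7│♟ ♟ ♟ ♟ ♟ ♟ · ♟│7
6│♞ · · · · · · ·│6
5│· · · · · · ♟ ·│5
4│♙ · · · · · · ♙│4
3│· · · · · · · ·│3
2│· ♙ ♙ ♙ ♙ ♙ ♙ ·│2
1│♖ ♘ ♗ ♕ ♔ ♗ ♘ ♖│1
  ─────────────────
  a b c d e f g h


e8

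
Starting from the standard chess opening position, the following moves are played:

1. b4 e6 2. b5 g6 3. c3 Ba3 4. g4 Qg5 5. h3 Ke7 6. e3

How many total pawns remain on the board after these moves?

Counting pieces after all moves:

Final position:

  a b c d e f g h
  ─────────────────
8│♜ ♞ ♝ · · · ♞ ♜│8
7│♟ ♟ ♟ ♟ ♚ ♟ · ♟│7
6│· · · · ♟ · ♟ ·│6
5│· ♙ · · · · ♛ ·│5
4│· · · · · · ♙ ·│4
3│♝ · ♙ · ♙ · · ♙│3
2│♙ · · ♙ · ♙ · ·│2
1│♖ ♘ ♗ ♕ ♔ ♗ ♘ ♖│1
  ─────────────────
  a b c d e f g h


16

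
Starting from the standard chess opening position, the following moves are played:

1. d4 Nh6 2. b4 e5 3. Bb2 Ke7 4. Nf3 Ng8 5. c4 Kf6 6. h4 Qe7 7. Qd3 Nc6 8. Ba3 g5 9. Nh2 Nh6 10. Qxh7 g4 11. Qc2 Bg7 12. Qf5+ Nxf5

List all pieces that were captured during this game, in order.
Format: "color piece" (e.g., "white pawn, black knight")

Tracking captures:
  Qxh7: captured black pawn
  Nxf5: captured white queen

black pawn, white queen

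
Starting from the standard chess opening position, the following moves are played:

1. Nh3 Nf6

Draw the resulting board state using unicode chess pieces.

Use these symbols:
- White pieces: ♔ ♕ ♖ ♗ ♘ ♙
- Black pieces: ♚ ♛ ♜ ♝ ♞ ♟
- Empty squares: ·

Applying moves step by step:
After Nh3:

♜ ♞ ♝ ♛ ♚ ♝ ♞ ♜
♟ ♟ ♟ ♟ ♟ ♟ ♟ ♟
· · · · · · · ·
· · · · · · · ·
· · · · · · · ·
· · · · · · · ♘
♙ ♙ ♙ ♙ ♙ ♙ ♙ ♙
♖ ♘ ♗ ♕ ♔ ♗ · ♖


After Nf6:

♜ ♞ ♝ ♛ ♚ ♝ · ♜
♟ ♟ ♟ ♟ ♟ ♟ ♟ ♟
· · · · · ♞ · ·
· · · · · · · ·
· · · · · · · ·
· · · · · · · ♘
♙ ♙ ♙ ♙ ♙ ♙ ♙ ♙
♖ ♘ ♗ ♕ ♔ ♗ · ♖



  a b c d e f g h
  ─────────────────
8│♜ ♞ ♝ ♛ ♚ ♝ · ♜│8
7│♟ ♟ ♟ ♟ ♟ ♟ ♟ ♟│7
6│· · · · · ♞ · ·│6
5│· · · · · · · ·│5
4│· · · · · · · ·│4
3│· · · · · · · ♘│3
2│♙ ♙ ♙ ♙ ♙ ♙ ♙ ♙│2
1│♖ ♘ ♗ ♕ ♔ ♗ · ♖│1
  ─────────────────
  a b c d e f g h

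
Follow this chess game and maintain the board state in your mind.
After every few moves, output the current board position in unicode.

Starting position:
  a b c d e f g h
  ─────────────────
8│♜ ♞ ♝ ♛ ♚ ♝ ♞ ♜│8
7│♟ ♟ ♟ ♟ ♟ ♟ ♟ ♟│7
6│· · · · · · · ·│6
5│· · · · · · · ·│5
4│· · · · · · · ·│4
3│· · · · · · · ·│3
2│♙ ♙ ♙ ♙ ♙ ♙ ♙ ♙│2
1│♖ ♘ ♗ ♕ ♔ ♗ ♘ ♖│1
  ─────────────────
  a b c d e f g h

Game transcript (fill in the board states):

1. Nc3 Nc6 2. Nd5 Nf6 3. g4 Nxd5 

  a b c d e f g h
  ─────────────────
8│♜ · ♝ ♛ ♚ ♝ · ♜│8
7│♟ ♟ ♟ ♟ ♟ ♟ ♟ ♟│7
6│· · ♞ · · · · ·│6
5│· · · ♞ · · · ·│5
4│· · · · · · ♙ ·│4
3│· · · · · · · ·│3
2│♙ ♙ ♙ ♙ ♙ ♙ · ♙│2
1│♖ · ♗ ♕ ♔ ♗ ♘ ♖│1
  ─────────────────
  a b c d e f g h

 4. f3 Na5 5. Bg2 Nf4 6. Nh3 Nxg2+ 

  a b c d e f g h
  ─────────────────
8│♜ · ♝ ♛ ♚ ♝ · ♜│8
7│♟ ♟ ♟ ♟ ♟ ♟ ♟ ♟│7
6│· · · · · · · ·│6
5│♞ · · · · · · ·│5
4│· · · · · · ♙ ·│4
3│· · · · · ♙ · ♘│3
2│♙ ♙ ♙ ♙ ♙ · ♞ ♙│2
1│♖ · ♗ ♕ ♔ · · ♖│1
  ─────────────────
  a b c d e f g h

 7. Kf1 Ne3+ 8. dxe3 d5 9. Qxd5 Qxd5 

  a b c d e f g h
  ─────────────────
8│♜ · ♝ · ♚ ♝ · ♜│8
7│♟ ♟ ♟ · ♟ ♟ ♟ ♟│7
6│· · · · · · · ·│6
5│♞ · · ♛ · · · ·│5
4│· · · · · · ♙ ·│4
3│· · · · ♙ ♙ · ♘│3
2│♙ ♙ ♙ · ♙ · · ♙│2
1│♖ · ♗ · · ♔ · ♖│1
  ─────────────────
  a b c d e f g h

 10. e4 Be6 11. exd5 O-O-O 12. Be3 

  a b c d e f g h
  ─────────────────
8│· · ♚ ♜ · ♝ · ♜│8
7│♟ ♟ ♟ · ♟ ♟ ♟ ♟│7
6│· · · · ♝ · · ·│6
5│♞ · · ♙ · · · ·│5
4│· · · · · · ♙ ·│4
3│· · · · ♗ ♙ · ♘│3
2│♙ ♙ ♙ · ♙ · · ♙│2
1│♖ · · · · ♔ · ♖│1
  ─────────────────
  a b c d e f g h


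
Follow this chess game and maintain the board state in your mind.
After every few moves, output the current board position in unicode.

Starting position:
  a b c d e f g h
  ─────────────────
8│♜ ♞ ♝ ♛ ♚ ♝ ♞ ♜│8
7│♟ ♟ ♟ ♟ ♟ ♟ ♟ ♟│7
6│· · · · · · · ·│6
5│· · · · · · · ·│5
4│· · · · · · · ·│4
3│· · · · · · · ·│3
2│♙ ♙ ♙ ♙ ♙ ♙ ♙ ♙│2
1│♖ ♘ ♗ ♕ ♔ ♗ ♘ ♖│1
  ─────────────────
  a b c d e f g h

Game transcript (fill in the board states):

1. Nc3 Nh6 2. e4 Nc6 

  a b c d e f g h
  ─────────────────
8│♜ · ♝ ♛ ♚ ♝ · ♜│8
7│♟ ♟ ♟ ♟ ♟ ♟ ♟ ♟│7
6│· · ♞ · · · · ♞│6
5│· · · · · · · ·│5
4│· · · · ♙ · · ·│4
3│· · ♘ · · · · ·│3
2│♙ ♙ ♙ ♙ · ♙ ♙ ♙│2
1│♖ · ♗ ♕ ♔ ♗ ♘ ♖│1
  ─────────────────
  a b c d e f g h

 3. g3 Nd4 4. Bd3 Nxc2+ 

  a b c d e f g h
  ─────────────────
8│♜ · ♝ ♛ ♚ ♝ · ♜│8
7│♟ ♟ ♟ ♟ ♟ ♟ ♟ ♟│7
6│· · · · · · · ♞│6
5│· · · · · · · ·│5
4│· · · · ♙ · · ·│4
3│· · ♘ ♗ · · ♙ ·│3
2│♙ ♙ ♞ ♙ · ♙ · ♙│2
1│♖ · ♗ ♕ ♔ · ♘ ♖│1
  ─────────────────
  a b c d e f g h

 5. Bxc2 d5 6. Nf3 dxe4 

  a b c d e f g h
  ─────────────────
8│♜ · ♝ ♛ ♚ ♝ · ♜│8
7│♟ ♟ ♟ · ♟ ♟ ♟ ♟│7
6│· · · · · · · ♞│6
5│· · · · · · · ·│5
4│· · · · ♟ · · ·│4
3│· · ♘ · · ♘ ♙ ·│3
2│♙ ♙ ♗ ♙ · ♙ · ♙│2
1│♖ · ♗ ♕ ♔ · · ♖│1
  ─────────────────
  a b c d e f g h

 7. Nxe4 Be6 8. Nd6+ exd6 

  a b c d e f g h
  ─────────────────
8│♜ · · ♛ ♚ ♝ · ♜│8
7│♟ ♟ ♟ · · ♟ ♟ ♟│7
6│· · · ♟ ♝ · · ♞│6
5│· · · · · · · ·│5
4│· · · · · · · ·│4
3│· · · · · ♘ ♙ ·│3
2│♙ ♙ ♗ ♙ · ♙ · ♙│2
1│♖ · ♗ ♕ ♔ · · ♖│1
  ─────────────────
  a b c d e f g h

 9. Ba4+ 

  a b c d e f g h
  ─────────────────
8│♜ · · ♛ ♚ ♝ · ♜│8
7│♟ ♟ ♟ · · ♟ ♟ ♟│7
6│· · · ♟ ♝ · · ♞│6
5│· · · · · · · ·│5
4│♗ · · · · · · ·│4
3│· · · · · ♘ ♙ ·│3
2│♙ ♙ · ♙ · ♙ · ♙│2
1│♖ · ♗ ♕ ♔ · · ♖│1
  ─────────────────
  a b c d e f g h


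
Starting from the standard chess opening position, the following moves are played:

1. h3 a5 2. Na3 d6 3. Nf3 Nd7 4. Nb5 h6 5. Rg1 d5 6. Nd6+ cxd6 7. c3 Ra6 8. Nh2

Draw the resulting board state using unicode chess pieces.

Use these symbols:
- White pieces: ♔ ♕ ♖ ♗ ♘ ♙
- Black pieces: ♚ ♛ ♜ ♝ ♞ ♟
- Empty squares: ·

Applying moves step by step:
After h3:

♜ ♞ ♝ ♛ ♚ ♝ ♞ ♜
♟ ♟ ♟ ♟ ♟ ♟ ♟ ♟
· · · · · · · ·
· · · · · · · ·
· · · · · · · ·
· · · · · · · ♙
♙ ♙ ♙ ♙ ♙ ♙ ♙ ·
♖ ♘ ♗ ♕ ♔ ♗ ♘ ♖


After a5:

♜ ♞ ♝ ♛ ♚ ♝ ♞ ♜
· ♟ ♟ ♟ ♟ ♟ ♟ ♟
· · · · · · · ·
♟ · · · · · · ·
· · · · · · · ·
· · · · · · · ♙
♙ ♙ ♙ ♙ ♙ ♙ ♙ ·
♖ ♘ ♗ ♕ ♔ ♗ ♘ ♖


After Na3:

♜ ♞ ♝ ♛ ♚ ♝ ♞ ♜
· ♟ ♟ ♟ ♟ ♟ ♟ ♟
· · · · · · · ·
♟ · · · · · · ·
· · · · · · · ·
♘ · · · · · · ♙
♙ ♙ ♙ ♙ ♙ ♙ ♙ ·
♖ · ♗ ♕ ♔ ♗ ♘ ♖


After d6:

♜ ♞ ♝ ♛ ♚ ♝ ♞ ♜
· ♟ ♟ · ♟ ♟ ♟ ♟
· · · ♟ · · · ·
♟ · · · · · · ·
· · · · · · · ·
♘ · · · · · · ♙
♙ ♙ ♙ ♙ ♙ ♙ ♙ ·
♖ · ♗ ♕ ♔ ♗ ♘ ♖


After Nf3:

♜ ♞ ♝ ♛ ♚ ♝ ♞ ♜
· ♟ ♟ · ♟ ♟ ♟ ♟
· · · ♟ · · · ·
♟ · · · · · · ·
· · · · · · · ·
♘ · · · · ♘ · ♙
♙ ♙ ♙ ♙ ♙ ♙ ♙ ·
♖ · ♗ ♕ ♔ ♗ · ♖


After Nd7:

♜ · ♝ ♛ ♚ ♝ ♞ ♜
· ♟ ♟ ♞ ♟ ♟ ♟ ♟
· · · ♟ · · · ·
♟ · · · · · · ·
· · · · · · · ·
♘ · · · · ♘ · ♙
♙ ♙ ♙ ♙ ♙ ♙ ♙ ·
♖ · ♗ ♕ ♔ ♗ · ♖


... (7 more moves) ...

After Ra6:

· · ♝ ♛ ♚ ♝ ♞ ♜
· ♟ · ♞ ♟ ♟ ♟ ·
♜ · · ♟ · · · ♟
♟ · · ♟ · · · ·
· · · · · · · ·
· · ♙ · · ♘ · ♙
♙ ♙ · ♙ ♙ ♙ ♙ ·
♖ · ♗ ♕ ♔ ♗ ♖ ·


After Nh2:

· · ♝ ♛ ♚ ♝ ♞ ♜
· ♟ · ♞ ♟ ♟ ♟ ·
♜ · · ♟ · · · ♟
♟ · · ♟ · · · ·
· · · · · · · ·
· · ♙ · · · · ♙
♙ ♙ · ♙ ♙ ♙ ♙ ♘
♖ · ♗ ♕ ♔ ♗ ♖ ·



  a b c d e f g h
  ─────────────────
8│· · ♝ ♛ ♚ ♝ ♞ ♜│8
7│· ♟ · ♞ ♟ ♟ ♟ ·│7
6│♜ · · ♟ · · · ♟│6
5│♟ · · ♟ · · · ·│5
4│· · · · · · · ·│4
3│· · ♙ · · · · ♙│3
2│♙ ♙ · ♙ ♙ ♙ ♙ ♘│2
1│♖ · ♗ ♕ ♔ ♗ ♖ ·│1
  ─────────────────
  a b c d e f g h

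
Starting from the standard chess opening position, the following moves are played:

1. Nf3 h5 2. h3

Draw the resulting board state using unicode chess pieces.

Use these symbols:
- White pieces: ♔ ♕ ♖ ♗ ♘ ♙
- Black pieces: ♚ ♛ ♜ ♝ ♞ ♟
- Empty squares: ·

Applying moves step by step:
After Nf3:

♜ ♞ ♝ ♛ ♚ ♝ ♞ ♜
♟ ♟ ♟ ♟ ♟ ♟ ♟ ♟
· · · · · · · ·
· · · · · · · ·
· · · · · · · ·
· · · · · ♘ · ·
♙ ♙ ♙ ♙ ♙ ♙ ♙ ♙
♖ ♘ ♗ ♕ ♔ ♗ · ♖


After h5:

♜ ♞ ♝ ♛ ♚ ♝ ♞ ♜
♟ ♟ ♟ ♟ ♟ ♟ ♟ ·
· · · · · · · ·
· · · · · · · ♟
· · · · · · · ·
· · · · · ♘ · ·
♙ ♙ ♙ ♙ ♙ ♙ ♙ ♙
♖ ♘ ♗ ♕ ♔ ♗ · ♖


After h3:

♜ ♞ ♝ ♛ ♚ ♝ ♞ ♜
♟ ♟ ♟ ♟ ♟ ♟ ♟ ·
· · · · · · · ·
· · · · · · · ♟
· · · · · · · ·
· · · · · ♘ · ♙
♙ ♙ ♙ ♙ ♙ ♙ ♙ ·
♖ ♘ ♗ ♕ ♔ ♗ · ♖



  a b c d e f g h
  ─────────────────
8│♜ ♞ ♝ ♛ ♚ ♝ ♞ ♜│8
7│♟ ♟ ♟ ♟ ♟ ♟ ♟ ·│7
6│· · · · · · · ·│6
5│· · · · · · · ♟│5
4│· · · · · · · ·│4
3│· · · · · ♘ · ♙│3
2│♙ ♙ ♙ ♙ ♙ ♙ ♙ ·│2
1│♖ ♘ ♗ ♕ ♔ ♗ · ♖│1
  ─────────────────
  a b c d e f g h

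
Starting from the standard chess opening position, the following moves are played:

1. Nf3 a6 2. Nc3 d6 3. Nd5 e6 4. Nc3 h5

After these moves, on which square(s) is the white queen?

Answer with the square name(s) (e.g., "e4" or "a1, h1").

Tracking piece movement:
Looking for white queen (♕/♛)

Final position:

  a b c d e f g h
  ─────────────────
8│♜ ♞ ♝ ♛ ♚ ♝ ♞ ♜│8
7│· ♟ ♟ · · ♟ ♟ ·│7
6│♟ · · ♟ ♟ · · ·│6
5│· · · · · · · ♟│5
4│· · · · · · · ·│4
3│· · ♘ · · ♘ · ·│3
2│♙ ♙ ♙ ♙ ♙ ♙ ♙ ♙│2
1│♖ · ♗ ♕ ♔ ♗ · ♖│1
  ─────────────────
  a b c d e f g h


d1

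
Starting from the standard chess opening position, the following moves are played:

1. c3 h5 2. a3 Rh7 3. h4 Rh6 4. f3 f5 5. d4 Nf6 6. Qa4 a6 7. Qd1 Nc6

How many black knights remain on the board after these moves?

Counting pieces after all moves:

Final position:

  a b c d e f g h
  ─────────────────
8│♜ · ♝ ♛ ♚ ♝ · ·│8
7│· ♟ ♟ ♟ ♟ · ♟ ·│7
6│♟ · ♞ · · ♞ · ♜│6
5│· · · · · ♟ · ♟│5
4│· · · ♙ · · · ♙│4
3│♙ · ♙ · · ♙ · ·│3
2│· ♙ · · ♙ · ♙ ·│2
1│♖ ♘ ♗ ♕ ♔ ♗ ♘ ♖│1
  ─────────────────
  a b c d e f g h


2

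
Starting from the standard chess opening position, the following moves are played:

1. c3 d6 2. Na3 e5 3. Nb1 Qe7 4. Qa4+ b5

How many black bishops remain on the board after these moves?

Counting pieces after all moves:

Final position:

  a b c d e f g h
  ─────────────────
8│♜ ♞ ♝ · ♚ ♝ ♞ ♜│8
7│♟ · ♟ · ♛ ♟ ♟ ♟│7
6│· · · ♟ · · · ·│6
5│· ♟ · · ♟ · · ·│5
4│♕ · · · · · · ·│4
3│· · ♙ · · · · ·│3
2│♙ ♙ · ♙ ♙ ♙ ♙ ♙│2
1│♖ ♘ ♗ · ♔ ♗ ♘ ♖│1
  ─────────────────
  a b c d e f g h


2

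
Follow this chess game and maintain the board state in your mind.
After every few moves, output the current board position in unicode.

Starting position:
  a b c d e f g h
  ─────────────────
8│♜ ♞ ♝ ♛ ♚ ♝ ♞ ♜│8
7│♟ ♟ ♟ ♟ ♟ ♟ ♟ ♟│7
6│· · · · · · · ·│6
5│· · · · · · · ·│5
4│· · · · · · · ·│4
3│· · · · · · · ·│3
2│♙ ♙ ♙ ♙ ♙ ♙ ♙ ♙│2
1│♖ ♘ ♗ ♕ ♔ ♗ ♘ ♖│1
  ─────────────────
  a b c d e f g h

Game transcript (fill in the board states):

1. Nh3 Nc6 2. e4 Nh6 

  a b c d e f g h
  ─────────────────
8│♜ · ♝ ♛ ♚ ♝ · ♜│8
7│♟ ♟ ♟ ♟ ♟ ♟ ♟ ♟│7
6│· · ♞ · · · · ♞│6
5│· · · · · · · ·│5
4│· · · · ♙ · · ·│4
3│· · · · · · · ♘│3
2│♙ ♙ ♙ ♙ · ♙ ♙ ♙│2
1│♖ ♘ ♗ ♕ ♔ ♗ · ♖│1
  ─────────────────
  a b c d e f g h

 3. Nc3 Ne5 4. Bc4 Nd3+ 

  a b c d e f g h
  ─────────────────
8│♜ · ♝ ♛ ♚ ♝ · ♜│8
7│♟ ♟ ♟ ♟ ♟ ♟ ♟ ♟│7
6│· · · · · · · ♞│6
5│· · · · · · · ·│5
4│· · ♗ · ♙ · · ·│4
3│· · ♘ ♞ · · · ♘│3
2│♙ ♙ ♙ ♙ · ♙ ♙ ♙│2
1│♖ · ♗ ♕ ♔ · · ♖│1
  ─────────────────
  a b c d e f g h

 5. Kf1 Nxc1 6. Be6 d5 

  a b c d e f g h
  ─────────────────
8│♜ · ♝ ♛ ♚ ♝ · ♜│8
7│♟ ♟ ♟ · ♟ ♟ ♟ ♟│7
6│· · · · ♗ · · ♞│6
5│· · · ♟ · · · ·│5
4│· · · · ♙ · · ·│4
3│· · ♘ · · · · ♘│3
2│♙ ♙ ♙ ♙ · ♙ ♙ ♙│2
1│♖ · ♞ ♕ · ♔ · ♖│1
  ─────────────────
  a b c d e f g h

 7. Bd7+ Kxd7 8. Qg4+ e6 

  a b c d e f g h
  ─────────────────
8│♜ · ♝ ♛ · ♝ · ♜│8
7│♟ ♟ ♟ ♚ · ♟ ♟ ♟│7
6│· · · · ♟ · · ♞│6
5│· · · ♟ · · · ·│5
4│· · · · ♙ · ♕ ·│4
3│· · ♘ · · · · ♘│3
2│♙ ♙ ♙ ♙ · ♙ ♙ ♙│2
1│♖ · ♞ · · ♔ · ♖│1
  ─────────────────
  a b c d e f g h



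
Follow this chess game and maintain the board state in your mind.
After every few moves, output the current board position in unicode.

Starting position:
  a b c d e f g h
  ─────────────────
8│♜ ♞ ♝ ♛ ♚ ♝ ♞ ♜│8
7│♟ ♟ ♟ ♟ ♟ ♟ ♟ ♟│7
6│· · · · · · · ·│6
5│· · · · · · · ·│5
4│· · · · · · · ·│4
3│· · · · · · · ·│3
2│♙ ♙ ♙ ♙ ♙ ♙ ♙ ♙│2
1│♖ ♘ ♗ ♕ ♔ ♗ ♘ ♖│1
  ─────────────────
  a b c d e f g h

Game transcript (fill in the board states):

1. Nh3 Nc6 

  a b c d e f g h
  ─────────────────
8│♜ · ♝ ♛ ♚ ♝ ♞ ♜│8
7│♟ ♟ ♟ ♟ ♟ ♟ ♟ ♟│7
6│· · ♞ · · · · ·│6
5│· · · · · · · ·│5
4│· · · · · · · ·│4
3│· · · · · · · ♘│3
2│♙ ♙ ♙ ♙ ♙ ♙ ♙ ♙│2
1│♖ ♘ ♗ ♕ ♔ ♗ · ♖│1
  ─────────────────
  a b c d e f g h

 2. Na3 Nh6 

  a b c d e f g h
  ─────────────────
8│♜ · ♝ ♛ ♚ ♝ · ♜│8
7│♟ ♟ ♟ ♟ ♟ ♟ ♟ ♟│7
6│· · ♞ · · · · ♞│6
5│· · · · · · · ·│5
4│· · · · · · · ·│4
3│♘ · · · · · · ♘│3
2│♙ ♙ ♙ ♙ ♙ ♙ ♙ ♙│2
1│♖ · ♗ ♕ ♔ ♗ · ♖│1
  ─────────────────
  a b c d e f g h

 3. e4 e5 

  a b c d e f g h
  ─────────────────
8│♜ · ♝ ♛ ♚ ♝ · ♜│8
7│♟ ♟ ♟ ♟ · ♟ ♟ ♟│7
6│· · ♞ · · · · ♞│6
5│· · · · ♟ · · ·│5
4│· · · · ♙ · · ·│4
3│♘ · · · · · · ♘│3
2│♙ ♙ ♙ ♙ · ♙ ♙ ♙│2
1│♖ · ♗ ♕ ♔ ♗ · ♖│1
  ─────────────────
  a b c d e f g h

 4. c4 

  a b c d e f g h
  ─────────────────
8│♜ · ♝ ♛ ♚ ♝ · ♜│8
7│♟ ♟ ♟ ♟ · ♟ ♟ ♟│7
6│· · ♞ · · · · ♞│6
5│· · · · ♟ · · ·│5
4│· · ♙ · ♙ · · ·│4
3│♘ · · · · · · ♘│3
2│♙ ♙ · ♙ · ♙ ♙ ♙│2
1│♖ · ♗ ♕ ♔ ♗ · ♖│1
  ─────────────────
  a b c d e f g h


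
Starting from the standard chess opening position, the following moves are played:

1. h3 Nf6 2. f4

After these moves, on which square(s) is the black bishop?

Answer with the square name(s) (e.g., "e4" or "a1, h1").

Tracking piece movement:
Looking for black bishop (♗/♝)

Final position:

  a b c d e f g h
  ─────────────────
8│♜ ♞ ♝ ♛ ♚ ♝ · ♜│8
7│♟ ♟ ♟ ♟ ♟ ♟ ♟ ♟│7
6│· · · · · ♞ · ·│6
5│· · · · · · · ·│5
4│· · · · · ♙ · ·│4
3│· · · · · · · ♙│3
2│♙ ♙ ♙ ♙ ♙ · ♙ ·│2
1│♖ ♘ ♗ ♕ ♔ ♗ ♘ ♖│1
  ─────────────────
  a b c d e f g h


c8, f8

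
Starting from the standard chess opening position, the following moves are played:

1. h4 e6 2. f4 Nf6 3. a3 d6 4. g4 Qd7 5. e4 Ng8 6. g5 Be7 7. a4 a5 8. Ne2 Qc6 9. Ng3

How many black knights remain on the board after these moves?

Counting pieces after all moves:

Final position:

  a b c d e f g h
  ─────────────────
8│♜ ♞ ♝ · ♚ · ♞ ♜│8
7│· ♟ ♟ · ♝ ♟ ♟ ♟│7
6│· · ♛ ♟ ♟ · · ·│6
5│♟ · · · · · ♙ ·│5
4│♙ · · · ♙ ♙ · ♙│4
3│· · · · · · ♘ ·│3
2│· ♙ ♙ ♙ · · · ·│2
1│♖ ♘ ♗ ♕ ♔ ♗ · ♖│1
  ─────────────────
  a b c d e f g h


2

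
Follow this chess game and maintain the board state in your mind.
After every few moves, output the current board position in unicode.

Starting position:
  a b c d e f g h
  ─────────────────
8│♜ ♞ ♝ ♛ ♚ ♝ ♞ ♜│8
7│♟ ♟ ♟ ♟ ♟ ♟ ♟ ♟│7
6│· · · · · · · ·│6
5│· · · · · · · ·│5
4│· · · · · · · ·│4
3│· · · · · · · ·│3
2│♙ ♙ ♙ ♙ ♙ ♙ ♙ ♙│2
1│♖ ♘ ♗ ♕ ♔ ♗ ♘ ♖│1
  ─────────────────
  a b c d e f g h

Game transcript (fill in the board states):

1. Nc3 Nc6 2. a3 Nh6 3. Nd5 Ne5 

  a b c d e f g h
  ─────────────────
8│♜ · ♝ ♛ ♚ ♝ · ♜│8
7│♟ ♟ ♟ ♟ ♟ ♟ ♟ ♟│7
6│· · · · · · · ♞│6
5│· · · ♘ ♞ · · ·│5
4│· · · · · · · ·│4
3│♙ · · · · · · ·│3
2│· ♙ ♙ ♙ ♙ ♙ ♙ ♙│2
1│♖ · ♗ ♕ ♔ ♗ ♘ ♖│1
  ─────────────────
  a b c d e f g h

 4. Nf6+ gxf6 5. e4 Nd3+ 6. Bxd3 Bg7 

  a b c d e f g h
  ─────────────────
8│♜ · ♝ ♛ ♚ · · ♜│8
7│♟ ♟ ♟ ♟ ♟ ♟ ♝ ♟│7
6│· · · · · ♟ · ♞│6
5│· · · · · · · ·│5
4│· · · · ♙ · · ·│4
3│♙ · · ♗ · · · ·│3
2│· ♙ ♙ ♙ · ♙ ♙ ♙│2
1│♖ · ♗ ♕ ♔ · ♘ ♖│1
  ─────────────────
  a b c d e f g h

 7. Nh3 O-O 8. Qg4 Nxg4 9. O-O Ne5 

  a b c d e f g h
  ─────────────────
8│♜ · ♝ ♛ · ♜ ♚ ·│8
7│♟ ♟ ♟ ♟ ♟ ♟ ♝ ♟│7
6│· · · · · ♟ · ·│6
5│· · · · ♞ · · ·│5
4│· · · · ♙ · · ·│4
3│♙ · · ♗ · · · ♘│3
2│· ♙ ♙ ♙ · ♙ ♙ ♙│2
1│♖ · ♗ · · ♖ ♔ ·│1
  ─────────────────
  a b c d e f g h

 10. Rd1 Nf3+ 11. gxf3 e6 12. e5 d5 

  a b c d e f g h
  ─────────────────
8│♜ · ♝ ♛ · ♜ ♚ ·│8
7│♟ ♟ ♟ · · ♟ ♝ ♟│7
6│· · · · ♟ ♟ · ·│6
5│· · · ♟ ♙ · · ·│5
4│· · · · · · · ·│4
3│♙ · · ♗ · ♙ · ♘│3
2│· ♙ ♙ ♙ · ♙ · ♙│2
1│♖ · ♗ ♖ · · ♔ ·│1
  ─────────────────
  a b c d e f g h

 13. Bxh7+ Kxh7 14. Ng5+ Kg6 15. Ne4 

  a b c d e f g h
  ─────────────────
8│♜ · ♝ ♛ · ♜ · ·│8
7│♟ ♟ ♟ · · ♟ ♝ ·│7
6│· · · · ♟ ♟ ♚ ·│6
5│· · · ♟ ♙ · · ·│5
4│· · · · ♘ · · ·│4
3│♙ · · · · ♙ · ·│3
2│· ♙ ♙ ♙ · ♙ · ♙│2
1│♖ · ♗ ♖ · · ♔ ·│1
  ─────────────────
  a b c d e f g h


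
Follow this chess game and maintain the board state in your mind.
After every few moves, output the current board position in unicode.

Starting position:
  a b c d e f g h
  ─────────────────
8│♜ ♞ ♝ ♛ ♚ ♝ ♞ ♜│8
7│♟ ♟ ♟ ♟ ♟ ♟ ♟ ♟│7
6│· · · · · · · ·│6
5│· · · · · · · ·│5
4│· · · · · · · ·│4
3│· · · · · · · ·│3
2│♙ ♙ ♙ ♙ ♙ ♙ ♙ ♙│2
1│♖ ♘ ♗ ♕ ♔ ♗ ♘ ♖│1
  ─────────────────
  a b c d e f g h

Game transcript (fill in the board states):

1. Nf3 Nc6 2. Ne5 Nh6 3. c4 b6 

  a b c d e f g h
  ─────────────────
8│♜ · ♝ ♛ ♚ ♝ · ♜│8
7│♟ · ♟ ♟ ♟ ♟ ♟ ♟│7
6│· ♟ ♞ · · · · ♞│6
5│· · · · ♘ · · ·│5
4│· · ♙ · · · · ·│4
3│· · · · · · · ·│3
2│♙ ♙ · ♙ ♙ ♙ ♙ ♙│2
1│♖ ♘ ♗ ♕ ♔ ♗ · ♖│1
  ─────────────────
  a b c d e f g h

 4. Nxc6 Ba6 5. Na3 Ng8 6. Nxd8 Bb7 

  a b c d e f g h
  ─────────────────
8│♜ · · ♘ ♚ ♝ ♞ ♜│8
7│♟ ♝ ♟ ♟ ♟ ♟ ♟ ♟│7
6│· ♟ · · · · · ·│6
5│· · · · · · · ·│5
4│· · ♙ · · · · ·│4
3│♘ · · · · · · ·│3
2│♙ ♙ · ♙ ♙ ♙ ♙ ♙│2
1│♖ · ♗ ♕ ♔ ♗ · ♖│1
  ─────────────────
  a b c d e f g h

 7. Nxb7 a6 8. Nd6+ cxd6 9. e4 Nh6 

  a b c d e f g h
  ─────────────────
8│♜ · · · ♚ ♝ · ♜│8
7│· · · ♟ ♟ ♟ ♟ ♟│7
6│♟ ♟ · ♟ · · · ♞│6
5│· · · · · · · ·│5
4│· · ♙ · ♙ · · ·│4
3│♘ · · · · · · ·│3
2│♙ ♙ · ♙ · ♙ ♙ ♙│2
1│♖ · ♗ ♕ ♔ ♗ · ♖│1
  ─────────────────
  a b c d e f g h

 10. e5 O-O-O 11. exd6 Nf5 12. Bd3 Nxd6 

  a b c d e f g h
  ─────────────────
8│· · ♚ ♜ · ♝ · ♜│8
7│· · · ♟ ♟ ♟ ♟ ♟│7
6│♟ ♟ · ♞ · · · ·│6
5│· · · · · · · ·│5
4│· · ♙ · · · · ·│4
3│♘ · · ♗ · · · ·│3
2│♙ ♙ · ♙ · ♙ ♙ ♙│2
1│♖ · ♗ ♕ ♔ · · ♖│1
  ─────────────────
  a b c d e f g h

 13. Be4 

  a b c d e f g h
  ─────────────────
8│· · ♚ ♜ · ♝ · ♜│8
7│· · · ♟ ♟ ♟ ♟ ♟│7
6│♟ ♟ · ♞ · · · ·│6
5│· · · · · · · ·│5
4│· · ♙ · ♗ · · ·│4
3│♘ · · · · · · ·│3
2│♙ ♙ · ♙ · ♙ ♙ ♙│2
1│♖ · ♗ ♕ ♔ · · ♖│1
  ─────────────────
  a b c d e f g h


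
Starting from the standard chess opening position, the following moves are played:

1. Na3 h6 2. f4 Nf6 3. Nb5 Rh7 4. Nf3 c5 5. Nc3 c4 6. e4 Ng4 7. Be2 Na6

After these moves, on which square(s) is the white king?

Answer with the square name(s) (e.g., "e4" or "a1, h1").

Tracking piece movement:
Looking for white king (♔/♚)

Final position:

  a b c d e f g h
  ─────────────────
8│♜ · ♝ ♛ ♚ ♝ · ·│8
7│♟ ♟ · ♟ ♟ ♟ ♟ ♜│7
6│♞ · · · · · · ♟│6
5│· · · · · · · ·│5
4│· · ♟ · ♙ ♙ ♞ ·│4
3│· · ♘ · · ♘ · ·│3
2│♙ ♙ ♙ ♙ ♗ · ♙ ♙│2
1│♖ · ♗ ♕ ♔ · · ♖│1
  ─────────────────
  a b c d e f g h


e1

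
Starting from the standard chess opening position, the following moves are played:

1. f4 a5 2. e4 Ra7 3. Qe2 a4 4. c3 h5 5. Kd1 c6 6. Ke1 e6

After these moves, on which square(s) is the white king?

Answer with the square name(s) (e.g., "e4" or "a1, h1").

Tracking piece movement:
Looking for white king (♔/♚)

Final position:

  a b c d e f g h
  ─────────────────
8│· ♞ ♝ ♛ ♚ ♝ ♞ ♜│8
7│♜ ♟ · ♟ · ♟ ♟ ·│7
6│· · ♟ · ♟ · · ·│6
5│· · · · · · · ♟│5
4│♟ · · · ♙ ♙ · ·│4
3│· · ♙ · · · · ·│3
2│♙ ♙ · ♙ ♕ · ♙ ♙│2
1│♖ ♘ ♗ · ♔ ♗ ♘ ♖│1
  ─────────────────
  a b c d e f g h


e1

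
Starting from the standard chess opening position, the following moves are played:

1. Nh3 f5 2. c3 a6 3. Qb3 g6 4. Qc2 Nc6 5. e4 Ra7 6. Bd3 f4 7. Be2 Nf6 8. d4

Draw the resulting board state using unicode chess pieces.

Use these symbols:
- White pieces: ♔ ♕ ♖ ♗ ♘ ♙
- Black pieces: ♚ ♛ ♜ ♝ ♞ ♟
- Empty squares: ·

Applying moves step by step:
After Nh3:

♜ ♞ ♝ ♛ ♚ ♝ ♞ ♜
♟ ♟ ♟ ♟ ♟ ♟ ♟ ♟
· · · · · · · ·
· · · · · · · ·
· · · · · · · ·
· · · · · · · ♘
♙ ♙ ♙ ♙ ♙ ♙ ♙ ♙
♖ ♘ ♗ ♕ ♔ ♗ · ♖


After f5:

♜ ♞ ♝ ♛ ♚ ♝ ♞ ♜
♟ ♟ ♟ ♟ ♟ · ♟ ♟
· · · · · · · ·
· · · · · ♟ · ·
· · · · · · · ·
· · · · · · · ♘
♙ ♙ ♙ ♙ ♙ ♙ ♙ ♙
♖ ♘ ♗ ♕ ♔ ♗ · ♖


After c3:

♜ ♞ ♝ ♛ ♚ ♝ ♞ ♜
♟ ♟ ♟ ♟ ♟ · ♟ ♟
· · · · · · · ·
· · · · · ♟ · ·
· · · · · · · ·
· · ♙ · · · · ♘
♙ ♙ · ♙ ♙ ♙ ♙ ♙
♖ ♘ ♗ ♕ ♔ ♗ · ♖


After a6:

♜ ♞ ♝ ♛ ♚ ♝ ♞ ♜
· ♟ ♟ ♟ ♟ · ♟ ♟
♟ · · · · · · ·
· · · · · ♟ · ·
· · · · · · · ·
· · ♙ · · · · ♘
♙ ♙ · ♙ ♙ ♙ ♙ ♙
♖ ♘ ♗ ♕ ♔ ♗ · ♖


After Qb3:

♜ ♞ ♝ ♛ ♚ ♝ ♞ ♜
· ♟ ♟ ♟ ♟ · ♟ ♟
♟ · · · · · · ·
· · · · · ♟ · ·
· · · · · · · ·
· ♕ ♙ · · · · ♘
♙ ♙ · ♙ ♙ ♙ ♙ ♙
♖ ♘ ♗ · ♔ ♗ · ♖


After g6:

♜ ♞ ♝ ♛ ♚ ♝ ♞ ♜
· ♟ ♟ ♟ ♟ · · ♟
♟ · · · · · ♟ ·
· · · · · ♟ · ·
· · · · · · · ·
· ♕ ♙ · · · · ♘
♙ ♙ · ♙ ♙ ♙ ♙ ♙
♖ ♘ ♗ · ♔ ♗ · ♖


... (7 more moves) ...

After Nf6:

· · ♝ ♛ ♚ ♝ · ♜
♜ ♟ ♟ ♟ ♟ · · ♟
♟ · ♞ · · ♞ ♟ ·
· · · · · · · ·
· · · · ♙ ♟ · ·
· · ♙ · · · · ♘
♙ ♙ ♕ ♙ ♗ ♙ ♙ ♙
♖ ♘ ♗ · ♔ · · ♖


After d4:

· · ♝ ♛ ♚ ♝ · ♜
♜ ♟ ♟ ♟ ♟ · · ♟
♟ · ♞ · · ♞ ♟ ·
· · · · · · · ·
· · · ♙ ♙ ♟ · ·
· · ♙ · · · · ♘
♙ ♙ ♕ · ♗ ♙ ♙ ♙
♖ ♘ ♗ · ♔ · · ♖



  a b c d e f g h
  ─────────────────
8│· · ♝ ♛ ♚ ♝ · ♜│8
7│♜ ♟ ♟ ♟ ♟ · · ♟│7
6│♟ · ♞ · · ♞ ♟ ·│6
5│· · · · · · · ·│5
4│· · · ♙ ♙ ♟ · ·│4
3│· · ♙ · · · · ♘│3
2│♙ ♙ ♕ · ♗ ♙ ♙ ♙│2
1│♖ ♘ ♗ · ♔ · · ♖│1
  ─────────────────
  a b c d e f g h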